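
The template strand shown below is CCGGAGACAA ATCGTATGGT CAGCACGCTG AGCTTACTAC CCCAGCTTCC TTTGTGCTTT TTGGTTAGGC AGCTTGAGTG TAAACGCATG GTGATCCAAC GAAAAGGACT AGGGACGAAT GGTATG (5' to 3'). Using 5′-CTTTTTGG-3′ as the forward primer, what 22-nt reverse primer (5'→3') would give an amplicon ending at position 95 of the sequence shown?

The forward primer binds at positions 57–64; the product's 3' end on the top strand is position 95.
The reverse primer anneals to the top strand over positions 74–95, i.e. to TTGAGTGTAAACGCATGGTGAT.
Its sequence written 5'→3' is the reverse complement: ATCACCATGCGTTTACACTCAA.

5'-ATCACCATGCGTTTACACTCAA-3'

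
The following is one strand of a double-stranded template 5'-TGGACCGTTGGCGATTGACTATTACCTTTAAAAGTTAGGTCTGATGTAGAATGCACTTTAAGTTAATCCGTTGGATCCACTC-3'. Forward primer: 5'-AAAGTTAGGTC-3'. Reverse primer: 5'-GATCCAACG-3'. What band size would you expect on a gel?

Scanning the template, AAAGTTAGGTC occurs at positions 31–41; this primer anneals to the bottom strand there with its 3' end pointing downstream.
The reverse primer's reverse complement is CGTTGGATC, which matches the template at positions 69–77.
Product length = (reverse-primer end) − (forward-primer start) + 1 = 77 − 31 + 1 = 47 bp.

47 bp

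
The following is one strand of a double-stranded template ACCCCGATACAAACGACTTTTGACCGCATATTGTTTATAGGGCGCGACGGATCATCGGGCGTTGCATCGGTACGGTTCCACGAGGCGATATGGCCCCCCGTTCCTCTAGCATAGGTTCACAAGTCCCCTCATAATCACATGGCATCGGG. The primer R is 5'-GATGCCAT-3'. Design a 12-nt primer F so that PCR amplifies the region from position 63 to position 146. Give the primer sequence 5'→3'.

The reverse primer's reverse complement ATGGCATC matches the template at positions 139–146; the product starts at position 63.
The forward primer is identical to the top strand over positions 63–74: TGCATCGGTACG.

5'-TGCATCGGTACG-3'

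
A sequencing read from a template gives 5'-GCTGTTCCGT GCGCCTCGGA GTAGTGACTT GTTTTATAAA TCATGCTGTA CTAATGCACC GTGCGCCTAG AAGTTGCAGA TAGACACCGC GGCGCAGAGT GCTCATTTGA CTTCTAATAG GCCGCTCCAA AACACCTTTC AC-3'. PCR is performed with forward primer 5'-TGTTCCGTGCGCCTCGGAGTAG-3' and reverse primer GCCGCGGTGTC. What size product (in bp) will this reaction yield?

91 bp

The forward primer matches the template at positions 3–24.
Taking the reverse complement of GCCGCGGTGTC gives GACACCGCGGC, found at positions 83–93 on the template; the primer anneals here to the top strand with its 3' end pointing upstream.
The product runs from position 3 to position 93, so its length is 93 − 3 + 1 = 91 bp.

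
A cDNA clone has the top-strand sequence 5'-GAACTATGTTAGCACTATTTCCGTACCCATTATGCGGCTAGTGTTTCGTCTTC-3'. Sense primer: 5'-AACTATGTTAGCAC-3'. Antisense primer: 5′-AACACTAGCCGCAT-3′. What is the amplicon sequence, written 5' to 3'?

The forward primer matches the template at positions 2–15.
The reverse primer's reverse complement is ATGCGGCTAGTGTT, which matches the template at positions 32–45.
The product is the template from position 2 through 45 (44 bp).

5'-AACTATGTTAGCACTATTTCCGTACCCATTATGCGGCTAGTGTT-3'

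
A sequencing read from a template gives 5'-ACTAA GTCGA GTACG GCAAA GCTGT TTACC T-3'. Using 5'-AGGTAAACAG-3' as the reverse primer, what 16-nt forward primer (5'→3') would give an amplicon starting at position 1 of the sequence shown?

5'-ACTAAGTCGAGTACGG-3'

The reverse primer's reverse complement CTGTTTACCT matches the template at positions 22–31; the product starts at position 1.
The forward primer is identical to the top strand over positions 1–16: ACTAAGTCGAGTACGG.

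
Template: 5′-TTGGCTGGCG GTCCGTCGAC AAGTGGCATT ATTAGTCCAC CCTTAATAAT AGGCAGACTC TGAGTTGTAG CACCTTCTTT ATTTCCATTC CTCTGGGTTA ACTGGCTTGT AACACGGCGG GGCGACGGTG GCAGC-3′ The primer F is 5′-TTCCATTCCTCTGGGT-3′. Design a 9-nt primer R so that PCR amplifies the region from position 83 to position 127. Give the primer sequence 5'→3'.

5'-CGTCGCCCC-3'

The product's 3' end on the top strand is position 127.
The reverse primer anneals to the top strand over positions 119–127, i.e. to GGGGCGACG.
Its sequence written 5'→3' is the reverse complement: CGTCGCCCC.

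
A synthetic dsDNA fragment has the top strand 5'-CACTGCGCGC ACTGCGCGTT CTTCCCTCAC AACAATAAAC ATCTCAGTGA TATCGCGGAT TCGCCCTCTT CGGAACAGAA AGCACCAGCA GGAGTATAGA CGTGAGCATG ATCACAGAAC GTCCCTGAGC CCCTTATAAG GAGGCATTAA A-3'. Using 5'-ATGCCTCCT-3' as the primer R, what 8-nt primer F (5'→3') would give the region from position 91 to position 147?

The reverse primer's reverse complement AGGAGGCAT matches the template at positions 139–147; the product starts at position 91.
The forward primer is identical to the top strand over positions 91–98: GGAGTATA.

5'-GGAGTATA-3'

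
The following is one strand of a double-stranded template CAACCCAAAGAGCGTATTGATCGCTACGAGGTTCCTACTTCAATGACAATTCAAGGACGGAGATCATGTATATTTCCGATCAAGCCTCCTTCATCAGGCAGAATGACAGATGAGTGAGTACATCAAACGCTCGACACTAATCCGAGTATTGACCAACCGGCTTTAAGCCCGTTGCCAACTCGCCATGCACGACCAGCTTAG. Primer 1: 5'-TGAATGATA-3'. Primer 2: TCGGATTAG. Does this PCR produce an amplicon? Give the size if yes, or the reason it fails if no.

Primer 1 (TGAATGATA) does not match the top strand, and its reverse complement TATCATTCA does not match either.
With no annealing site for primer 1, no amplification occurs.

No product — primer 1 has no binding site in the template.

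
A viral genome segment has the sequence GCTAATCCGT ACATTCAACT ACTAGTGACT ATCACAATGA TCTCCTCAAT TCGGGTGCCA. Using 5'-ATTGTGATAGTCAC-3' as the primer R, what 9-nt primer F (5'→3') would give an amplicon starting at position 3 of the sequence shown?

5'-TAATCCGTA-3'

The reverse primer's reverse complement GTGACTATCACAAT matches the template at positions 25–38; the product starts at position 3.
The forward primer is identical to the top strand over positions 3–11: TAATCCGTA.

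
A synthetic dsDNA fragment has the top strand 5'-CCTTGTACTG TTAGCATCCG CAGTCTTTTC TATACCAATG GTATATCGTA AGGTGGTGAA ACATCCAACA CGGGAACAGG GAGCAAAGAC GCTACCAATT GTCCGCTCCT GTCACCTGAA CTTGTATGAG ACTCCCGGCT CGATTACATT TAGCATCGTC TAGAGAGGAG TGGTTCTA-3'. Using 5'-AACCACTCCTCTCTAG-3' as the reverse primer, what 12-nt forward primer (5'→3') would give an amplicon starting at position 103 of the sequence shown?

5'-CCGCTCCTGTCA-3'

The reverse primer's reverse complement CTAGAGAGGAGTGGTT matches the template at positions 160–175; the product starts at position 103.
The forward primer is identical to the top strand over positions 103–114: CCGCTCCTGTCA.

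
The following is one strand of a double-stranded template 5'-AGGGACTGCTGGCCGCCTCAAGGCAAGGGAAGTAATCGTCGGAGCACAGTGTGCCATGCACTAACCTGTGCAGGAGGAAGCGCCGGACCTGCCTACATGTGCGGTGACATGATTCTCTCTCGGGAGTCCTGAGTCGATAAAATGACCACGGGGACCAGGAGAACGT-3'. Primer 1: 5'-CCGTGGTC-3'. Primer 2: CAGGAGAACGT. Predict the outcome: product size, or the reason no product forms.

Primer 1 (CCGTGGTC) has reverse complement GACCACGG, which matches the top strand at positions 144–151; primer 1 anneals to the top strand there with its 3' end pointing upstream toward position 144.
Primer 2 (CAGGAGAACGT) matches the top strand directly at positions 156–166; it anneals to the bottom strand with its 3' end pointing downstream toward position 166.
The 3' ends diverge (primer 1 extends toward position 1, primer 2 toward position 166), so the primers never converge on a shared product.

No product — the primers' 3' ends point away from each other.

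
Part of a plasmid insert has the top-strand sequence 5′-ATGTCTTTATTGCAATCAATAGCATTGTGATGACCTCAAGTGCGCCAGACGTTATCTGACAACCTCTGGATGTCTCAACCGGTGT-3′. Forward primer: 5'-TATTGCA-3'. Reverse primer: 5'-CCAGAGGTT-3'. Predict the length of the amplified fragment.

Forward primer TATTGCA is found on the top strand at positions 8–14.
The reverse primer's reverse complement is AACCTCTGG, which matches the template at positions 61–69.
The product runs from position 8 to position 69, so its length is 69 − 8 + 1 = 62 bp.

62 bp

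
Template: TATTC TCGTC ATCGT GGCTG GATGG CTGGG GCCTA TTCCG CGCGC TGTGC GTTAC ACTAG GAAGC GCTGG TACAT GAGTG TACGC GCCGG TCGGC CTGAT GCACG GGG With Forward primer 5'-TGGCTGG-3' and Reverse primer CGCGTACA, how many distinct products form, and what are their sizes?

Two products: 72 bp, 64 bp

The forward primer TGGCTGG matches the top strand at positions 15–21, 23–29.
The reverse primer's reverse complement is TGTACGCG, matching at positions 79–86.
Each forward site pairs with the reverse site to give a product ending at position 86: sizes 72, 64 bp.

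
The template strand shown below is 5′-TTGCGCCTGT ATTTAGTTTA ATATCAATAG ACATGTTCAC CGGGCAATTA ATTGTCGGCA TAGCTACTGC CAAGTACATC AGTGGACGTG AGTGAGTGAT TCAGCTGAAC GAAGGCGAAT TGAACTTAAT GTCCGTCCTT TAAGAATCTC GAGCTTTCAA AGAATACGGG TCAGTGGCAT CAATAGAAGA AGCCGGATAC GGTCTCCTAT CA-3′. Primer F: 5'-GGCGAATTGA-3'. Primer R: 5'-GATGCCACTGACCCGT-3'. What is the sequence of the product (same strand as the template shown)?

The forward primer matches the template at positions 114–123.
Taking the reverse complement of GATGCCACTGACCCGT gives ACGGGTCAGTGGCATC, found at positions 166–181 on the template; the primer anneals here to the top strand with its 3' end pointing upstream.
The product is the template from position 114 through 181 (68 bp).

5'-GGCGAATTGAACTTAATGTCCGTCCTTTAAGAATCTCGAGCTTTCAAAGAATACGGGTCAGTGGCATC-3'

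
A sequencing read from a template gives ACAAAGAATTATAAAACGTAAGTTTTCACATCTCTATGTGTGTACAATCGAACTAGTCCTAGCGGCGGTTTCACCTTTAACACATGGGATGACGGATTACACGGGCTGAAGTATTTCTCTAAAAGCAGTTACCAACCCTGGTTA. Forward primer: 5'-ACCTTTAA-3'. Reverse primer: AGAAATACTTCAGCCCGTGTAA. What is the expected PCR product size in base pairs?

46 bp

Scanning the template, ACCTTTAA occurs at positions 73–80; this primer anneals to the bottom strand there with its 3' end pointing downstream.
Taking the reverse complement of AGAAATACTTCAGCCCGTGTAA gives TTACACGGGCTGAAGTATTTCT, found at positions 97–118 on the template; the primer anneals here to the top strand with its 3' end pointing upstream.
Product length = (reverse-primer end) − (forward-primer start) + 1 = 118 − 73 + 1 = 46 bp.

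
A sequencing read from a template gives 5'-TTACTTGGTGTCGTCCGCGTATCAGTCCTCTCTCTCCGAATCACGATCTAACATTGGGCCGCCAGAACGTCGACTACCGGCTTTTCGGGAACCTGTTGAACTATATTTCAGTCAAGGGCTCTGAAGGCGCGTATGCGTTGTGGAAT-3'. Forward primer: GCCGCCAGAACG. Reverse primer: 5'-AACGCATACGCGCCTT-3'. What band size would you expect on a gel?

The forward primer matches the template at positions 58–69.
Reverse complement of the reverse primer: AAGGCGCGTATGCGTT. This occurs on the top strand at positions 124–139.
The product runs from position 58 to position 139, so its length is 139 − 58 + 1 = 82 bp.

82 bp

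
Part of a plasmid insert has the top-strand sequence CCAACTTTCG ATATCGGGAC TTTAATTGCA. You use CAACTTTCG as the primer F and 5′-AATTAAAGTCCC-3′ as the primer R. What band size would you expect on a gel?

Scanning the template, CAACTTTCG occurs at positions 2–10; this primer anneals to the bottom strand there with its 3' end pointing downstream.
Reverse complement of the reverse primer: GGGACTTTAATT. This occurs on the top strand at positions 16–27.
Amplicon spans positions 2–27: 26 bp.

26 bp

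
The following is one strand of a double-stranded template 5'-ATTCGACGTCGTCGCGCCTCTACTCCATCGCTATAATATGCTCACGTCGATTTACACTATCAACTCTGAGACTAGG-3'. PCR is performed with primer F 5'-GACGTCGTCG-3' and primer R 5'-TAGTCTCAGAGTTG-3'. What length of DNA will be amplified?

70 bp

Forward primer GACGTCGTCG is found on the top strand at positions 5–14.
The reverse primer's reverse complement is CAACTCTGAGACTA, which matches the template at positions 61–74.
Product length = (reverse-primer end) − (forward-primer start) + 1 = 74 − 5 + 1 = 70 bp.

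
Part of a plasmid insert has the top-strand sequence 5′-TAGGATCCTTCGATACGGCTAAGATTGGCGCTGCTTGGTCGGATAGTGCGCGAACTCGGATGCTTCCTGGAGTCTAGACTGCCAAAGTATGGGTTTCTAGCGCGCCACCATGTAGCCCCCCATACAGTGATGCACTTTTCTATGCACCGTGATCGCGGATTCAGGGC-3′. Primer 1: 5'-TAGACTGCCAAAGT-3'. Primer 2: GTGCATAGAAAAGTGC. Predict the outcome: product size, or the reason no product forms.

Yes — a 73 bp product.

Primer 1 (TAGACTGCCAAAGT) matches the top strand at positions 75–88; it acts as a forward primer.
Primer 2's reverse complement is GCACTTTTCTATGCAC, matching the top strand at positions 132–147; it acts as a reverse primer.
The 3' ends face each other across positions 75–147, giving a 73 bp product.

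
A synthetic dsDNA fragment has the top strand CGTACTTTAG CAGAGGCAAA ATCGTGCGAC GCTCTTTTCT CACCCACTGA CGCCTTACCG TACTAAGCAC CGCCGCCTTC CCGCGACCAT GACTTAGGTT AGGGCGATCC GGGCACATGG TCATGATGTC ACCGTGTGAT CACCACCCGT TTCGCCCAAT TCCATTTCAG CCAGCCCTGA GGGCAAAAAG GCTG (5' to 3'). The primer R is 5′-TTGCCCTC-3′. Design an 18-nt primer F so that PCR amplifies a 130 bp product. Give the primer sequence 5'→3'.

The reverse primer's reverse complement GAGGGCAA matches the template at positions 179–186, so the product ends at position 186.
A 130 bp product then starts at position 186 − 130 + 1 = 57.
The forward primer is identical to the top strand there: ACCGTACTAAGCACCGCC.

5'-ACCGTACTAAGCACCGCC-3'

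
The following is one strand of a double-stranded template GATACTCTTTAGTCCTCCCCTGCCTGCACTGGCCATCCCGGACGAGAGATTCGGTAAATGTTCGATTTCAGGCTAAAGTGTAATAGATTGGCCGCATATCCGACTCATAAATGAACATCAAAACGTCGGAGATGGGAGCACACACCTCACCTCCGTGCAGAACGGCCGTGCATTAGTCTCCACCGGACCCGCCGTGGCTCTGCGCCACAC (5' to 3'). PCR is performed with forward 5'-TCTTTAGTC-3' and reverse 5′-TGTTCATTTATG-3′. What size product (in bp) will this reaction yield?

Forward primer TCTTTAGTC is found on the top strand at positions 6–14.
The reverse primer's reverse complement is CATAAATGAACA, which matches the template at positions 106–117.
The product runs from position 6 to position 117, so its length is 117 − 6 + 1 = 112 bp.

112 bp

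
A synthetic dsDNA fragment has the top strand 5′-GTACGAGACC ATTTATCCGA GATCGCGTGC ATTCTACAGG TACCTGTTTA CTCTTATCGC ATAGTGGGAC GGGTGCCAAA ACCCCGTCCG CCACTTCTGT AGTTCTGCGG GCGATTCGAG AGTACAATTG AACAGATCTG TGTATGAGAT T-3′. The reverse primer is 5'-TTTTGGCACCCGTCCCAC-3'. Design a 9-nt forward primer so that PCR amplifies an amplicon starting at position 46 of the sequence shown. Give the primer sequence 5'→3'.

The reverse primer's reverse complement GTGGGACGGGTGCCAAAA matches the template at positions 64–81; the product starts at position 46.
The forward primer is identical to the top strand over positions 46–54: GTTTACTCT.

5'-GTTTACTCT-3'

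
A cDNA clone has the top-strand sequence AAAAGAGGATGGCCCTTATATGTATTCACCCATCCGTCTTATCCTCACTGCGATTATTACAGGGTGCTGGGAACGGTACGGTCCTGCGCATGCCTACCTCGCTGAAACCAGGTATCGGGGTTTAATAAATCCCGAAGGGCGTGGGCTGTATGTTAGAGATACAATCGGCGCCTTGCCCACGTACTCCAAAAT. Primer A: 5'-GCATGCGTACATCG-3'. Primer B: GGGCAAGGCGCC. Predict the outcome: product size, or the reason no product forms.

No product — primer A has no binding site in the template.

Primer A (GCATGCGTACATCG) does not match the top strand, and its reverse complement CGATGTACGCATGC does not match either.
With no annealing site for primer A, no amplification occurs.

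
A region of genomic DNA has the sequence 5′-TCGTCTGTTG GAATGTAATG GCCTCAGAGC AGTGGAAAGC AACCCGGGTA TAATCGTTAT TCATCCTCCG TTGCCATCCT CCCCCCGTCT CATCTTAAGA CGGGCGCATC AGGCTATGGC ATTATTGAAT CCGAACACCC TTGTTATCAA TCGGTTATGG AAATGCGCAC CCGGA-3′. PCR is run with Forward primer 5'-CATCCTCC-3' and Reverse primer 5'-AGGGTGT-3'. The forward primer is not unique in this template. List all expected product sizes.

The forward primer CATCCTCC matches the top strand at positions 62–69, 75–82.
The reverse primer's reverse complement is ACACCCT, matching at positions 135–141.
Each forward site pairs with the reverse site to give a product ending at position 141: sizes 80, 67 bp.

80 bp, 67 bp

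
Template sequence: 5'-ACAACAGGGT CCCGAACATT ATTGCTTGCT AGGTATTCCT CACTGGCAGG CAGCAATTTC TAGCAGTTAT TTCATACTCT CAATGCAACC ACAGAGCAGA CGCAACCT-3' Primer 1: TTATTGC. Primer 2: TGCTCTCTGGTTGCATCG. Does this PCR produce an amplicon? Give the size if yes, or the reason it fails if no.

No product — primer 2 has no binding site in the template.

Primer 2 (TGCTCTCTGGTTGCATCG) does not match the top strand, and its reverse complement CGATGCAACCAGAGAGCA does not match either.
With no annealing site for primer 2, no amplification occurs.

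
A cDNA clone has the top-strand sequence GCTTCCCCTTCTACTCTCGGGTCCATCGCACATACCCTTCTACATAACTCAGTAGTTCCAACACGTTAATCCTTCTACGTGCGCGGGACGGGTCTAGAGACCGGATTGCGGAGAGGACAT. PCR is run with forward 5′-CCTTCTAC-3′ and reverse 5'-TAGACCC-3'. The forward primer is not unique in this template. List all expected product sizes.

90 bp, 61 bp, 26 bp

The forward primer CCTTCTAC matches the top strand at positions 7–14, 36–43, 71–78.
The reverse primer's reverse complement is GGGTCTA, matching at positions 90–96.
Each forward site pairs with the reverse site to give a product ending at position 96: sizes 90, 61, 26 bp.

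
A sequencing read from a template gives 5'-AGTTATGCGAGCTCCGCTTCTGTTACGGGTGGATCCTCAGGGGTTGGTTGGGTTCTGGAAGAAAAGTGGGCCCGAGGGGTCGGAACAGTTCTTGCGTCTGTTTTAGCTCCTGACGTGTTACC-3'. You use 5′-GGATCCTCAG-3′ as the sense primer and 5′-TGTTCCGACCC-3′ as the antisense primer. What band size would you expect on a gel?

Scanning the template, GGATCCTCAG occurs at positions 31–40; this primer anneals to the bottom strand there with its 3' end pointing downstream.
Reverse complement of the reverse primer: GGGTCGGAACA. This occurs on the top strand at positions 77–87.
Amplicon spans positions 31–87: 57 bp.

57 bp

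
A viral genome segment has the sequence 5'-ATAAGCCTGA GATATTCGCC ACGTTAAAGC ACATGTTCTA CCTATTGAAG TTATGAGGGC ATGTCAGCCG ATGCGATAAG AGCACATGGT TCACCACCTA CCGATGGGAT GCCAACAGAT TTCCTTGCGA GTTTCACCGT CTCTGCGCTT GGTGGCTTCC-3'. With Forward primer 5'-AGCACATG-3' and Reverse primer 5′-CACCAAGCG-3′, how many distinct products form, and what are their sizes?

Two products: 127 bp, 74 bp

The forward primer AGCACATG matches the top strand at positions 28–35, 81–88.
The reverse primer's reverse complement is CGCTTGGTG, matching at positions 146–154.
Each forward site pairs with the reverse site to give a product ending at position 154: sizes 127, 74 bp.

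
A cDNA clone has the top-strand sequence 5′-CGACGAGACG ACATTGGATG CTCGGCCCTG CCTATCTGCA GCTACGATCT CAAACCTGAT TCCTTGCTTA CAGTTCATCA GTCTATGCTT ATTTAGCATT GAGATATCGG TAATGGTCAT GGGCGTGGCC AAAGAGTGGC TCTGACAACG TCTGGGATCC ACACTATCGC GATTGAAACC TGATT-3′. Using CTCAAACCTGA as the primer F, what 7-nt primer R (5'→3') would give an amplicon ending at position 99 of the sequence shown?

The forward primer binds at positions 49–59; the product's 3' end on the top strand is position 99.
The reverse primer anneals to the top strand over positions 93–99, i.e. to TTAGCAT.
Its sequence written 5'→3' is the reverse complement: ATGCTAA.

5'-ATGCTAA-3'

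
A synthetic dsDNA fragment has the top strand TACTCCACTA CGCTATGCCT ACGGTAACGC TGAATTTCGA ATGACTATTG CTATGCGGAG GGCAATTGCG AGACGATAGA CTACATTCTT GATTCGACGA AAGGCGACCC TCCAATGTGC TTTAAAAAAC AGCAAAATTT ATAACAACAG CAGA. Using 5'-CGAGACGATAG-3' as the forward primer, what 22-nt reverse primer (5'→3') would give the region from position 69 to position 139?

5'-AATTTTGCTGTTTTTTAAAGCA-3'

The product's 3' end on the top strand is position 139.
The reverse primer anneals to the top strand over positions 118–139, i.e. to TGCTTTAAAAAACAGCAAAATT.
Its sequence written 5'→3' is the reverse complement: AATTTTGCTGTTTTTTAAAGCA.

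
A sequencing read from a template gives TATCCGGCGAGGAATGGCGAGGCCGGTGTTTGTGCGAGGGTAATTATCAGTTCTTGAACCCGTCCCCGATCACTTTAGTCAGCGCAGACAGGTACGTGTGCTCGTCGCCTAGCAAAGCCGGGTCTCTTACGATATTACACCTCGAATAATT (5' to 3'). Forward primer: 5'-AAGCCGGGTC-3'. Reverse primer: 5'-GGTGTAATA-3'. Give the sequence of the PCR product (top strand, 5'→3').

5'-AAGCCGGGTCTCTTACGATATTACACC-3'

The forward primer matches the template at positions 115–124.
Reverse complement of the reverse primer: TATTACACC. This occurs on the top strand at positions 133–141.
The product is the template from position 115 through 141 (27 bp).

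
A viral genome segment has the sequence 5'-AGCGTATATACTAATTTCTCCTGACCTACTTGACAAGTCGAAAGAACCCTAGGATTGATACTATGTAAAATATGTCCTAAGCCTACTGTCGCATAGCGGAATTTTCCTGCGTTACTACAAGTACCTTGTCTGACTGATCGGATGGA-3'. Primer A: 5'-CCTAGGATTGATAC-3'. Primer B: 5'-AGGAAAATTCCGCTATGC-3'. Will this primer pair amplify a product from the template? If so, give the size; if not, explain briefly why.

Primer A (CCTAGGATTGATAC) matches the top strand at positions 48–61; it acts as a forward primer.
Primer B's reverse complement is GCATAGCGGAATTTTCCT, matching the top strand at positions 91–108; it acts as a reverse primer.
The 3' ends face each other across positions 48–108, giving a 61 bp product.

Yes — a 61 bp product.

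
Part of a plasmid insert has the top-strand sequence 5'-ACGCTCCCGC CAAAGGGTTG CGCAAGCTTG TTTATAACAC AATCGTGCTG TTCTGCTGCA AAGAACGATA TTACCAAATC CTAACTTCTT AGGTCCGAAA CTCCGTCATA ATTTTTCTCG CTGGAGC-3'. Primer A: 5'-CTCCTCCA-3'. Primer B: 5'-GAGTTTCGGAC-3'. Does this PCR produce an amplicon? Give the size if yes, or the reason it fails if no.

No product — primer A has no binding site in the template.

Primer A (CTCCTCCA) does not match the top strand, and its reverse complement TGGAGGAG does not match either.
With no annealing site for primer A, no amplification occurs.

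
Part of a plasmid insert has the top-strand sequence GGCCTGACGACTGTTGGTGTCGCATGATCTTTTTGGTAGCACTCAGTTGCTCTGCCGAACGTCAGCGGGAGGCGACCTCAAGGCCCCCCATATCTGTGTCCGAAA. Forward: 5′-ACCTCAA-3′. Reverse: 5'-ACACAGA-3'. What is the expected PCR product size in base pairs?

The forward primer matches the template at positions 75–81.
Taking the reverse complement of ACACAGA gives TCTGTGT, found at positions 93–99 on the template; the primer anneals here to the top strand with its 3' end pointing upstream.
The product runs from position 75 to position 99, so its length is 99 − 75 + 1 = 25 bp.

25 bp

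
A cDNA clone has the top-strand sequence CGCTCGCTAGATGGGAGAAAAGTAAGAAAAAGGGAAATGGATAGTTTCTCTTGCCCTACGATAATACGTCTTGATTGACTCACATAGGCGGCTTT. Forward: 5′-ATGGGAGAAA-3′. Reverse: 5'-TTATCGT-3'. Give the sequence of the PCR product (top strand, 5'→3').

5'-ATGGGAGAAAAGTAAGAAAAAGGGAAATGGATAGTTTCTCTTGCCCTACGATAA-3'

The forward primer matches the template at positions 11–20.
Taking the reverse complement of TTATCGT gives ACGATAA, found at positions 58–64 on the template; the primer anneals here to the top strand with its 3' end pointing upstream.
The product is the template from position 11 through 64 (54 bp).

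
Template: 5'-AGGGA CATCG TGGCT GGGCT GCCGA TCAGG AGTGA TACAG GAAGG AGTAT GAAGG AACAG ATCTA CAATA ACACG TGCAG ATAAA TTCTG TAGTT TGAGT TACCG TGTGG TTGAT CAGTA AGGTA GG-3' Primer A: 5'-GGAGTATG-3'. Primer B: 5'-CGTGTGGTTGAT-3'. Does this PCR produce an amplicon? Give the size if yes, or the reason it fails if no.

No product — both primers anneal to the same strand and extend in the same direction.

Primer A (GGAGTATG) matches the top strand at positions 44–51 (3' end points downstream).
Primer B (CGTGTGGTTGAT) also matches the top strand directly, at positions 104–115 — its reverse complement ATCAACCACACG is not present.
Both primers anneal to the bottom strand with 3' ends pointing the same way, so neither can prime synthesis back toward the other.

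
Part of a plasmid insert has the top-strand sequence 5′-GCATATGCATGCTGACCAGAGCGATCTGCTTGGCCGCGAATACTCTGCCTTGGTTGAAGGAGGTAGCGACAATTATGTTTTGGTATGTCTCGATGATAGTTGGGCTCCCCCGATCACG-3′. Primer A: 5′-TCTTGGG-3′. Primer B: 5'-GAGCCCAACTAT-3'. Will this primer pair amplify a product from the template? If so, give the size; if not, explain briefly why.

Primer A (TCTTGGG) does not match the top strand, and its reverse complement CCCAAGA does not match either.
With no annealing site for primer A, no amplification occurs.

No product — primer A has no binding site in the template.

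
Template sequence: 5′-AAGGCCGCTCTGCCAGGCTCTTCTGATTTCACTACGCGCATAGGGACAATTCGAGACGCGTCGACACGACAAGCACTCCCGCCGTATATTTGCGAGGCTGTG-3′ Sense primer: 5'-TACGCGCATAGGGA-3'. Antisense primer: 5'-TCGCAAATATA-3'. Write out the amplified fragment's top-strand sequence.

Scanning the template, TACGCGCATAGGGA occurs at positions 33–46; this primer anneals to the bottom strand there with its 3' end pointing downstream.
Reverse complement of the reverse primer: TATATTTGCGA. This occurs on the top strand at positions 85–95.
The product is the template from position 33 through 95 (63 bp).

5'-TACGCGCATAGGGACAATTCGAGACGCGTCGACACGACAAGCACTCCCGCCGTATATTTGCGA-3'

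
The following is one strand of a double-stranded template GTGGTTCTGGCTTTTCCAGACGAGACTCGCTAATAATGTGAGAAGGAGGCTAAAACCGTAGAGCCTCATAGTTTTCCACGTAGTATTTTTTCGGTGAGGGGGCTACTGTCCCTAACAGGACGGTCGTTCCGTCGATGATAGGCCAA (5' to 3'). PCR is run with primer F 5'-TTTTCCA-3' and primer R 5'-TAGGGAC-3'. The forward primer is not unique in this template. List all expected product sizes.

103 bp, 43 bp

The forward primer TTTTCCA matches the top strand at positions 12–18, 72–78.
The reverse primer's reverse complement is GTCCCTA, matching at positions 108–114.
Each forward site pairs with the reverse site to give a product ending at position 114: sizes 103, 43 bp.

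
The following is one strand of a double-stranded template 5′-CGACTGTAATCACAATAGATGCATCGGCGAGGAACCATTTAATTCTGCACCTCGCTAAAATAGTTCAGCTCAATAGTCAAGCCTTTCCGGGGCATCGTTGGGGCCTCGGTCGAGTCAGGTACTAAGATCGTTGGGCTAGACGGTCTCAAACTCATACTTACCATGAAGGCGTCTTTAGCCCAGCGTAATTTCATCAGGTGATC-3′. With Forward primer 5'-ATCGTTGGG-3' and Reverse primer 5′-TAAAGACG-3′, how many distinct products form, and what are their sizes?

The forward primer ATCGTTGGG matches the top strand at positions 94–102, 127–135.
The reverse primer's reverse complement is CGTCTTTA, matching at positions 170–177.
Each forward site pairs with the reverse site to give a product ending at position 177: sizes 84, 51 bp.

Two products: 84 bp, 51 bp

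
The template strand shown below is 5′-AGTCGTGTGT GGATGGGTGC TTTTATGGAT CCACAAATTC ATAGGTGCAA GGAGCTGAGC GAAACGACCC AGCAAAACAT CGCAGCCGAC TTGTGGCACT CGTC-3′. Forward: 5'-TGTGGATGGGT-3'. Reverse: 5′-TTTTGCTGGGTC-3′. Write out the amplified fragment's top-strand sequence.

Forward primer TGTGGATGGGT is found on the top strand at positions 8–18.
Taking the reverse complement of TTTTGCTGGGTC gives GACCCAGCAAAA, found at positions 66–77 on the template; the primer anneals here to the top strand with its 3' end pointing upstream.
The product is the template from position 8 through 77 (70 bp).

5'-TGTGGATGGGTGCTTTTATGGATCCACAAATTCATAGGTGCAAGGAGCTGAGCGAAACGACCCAGCAAAA-3'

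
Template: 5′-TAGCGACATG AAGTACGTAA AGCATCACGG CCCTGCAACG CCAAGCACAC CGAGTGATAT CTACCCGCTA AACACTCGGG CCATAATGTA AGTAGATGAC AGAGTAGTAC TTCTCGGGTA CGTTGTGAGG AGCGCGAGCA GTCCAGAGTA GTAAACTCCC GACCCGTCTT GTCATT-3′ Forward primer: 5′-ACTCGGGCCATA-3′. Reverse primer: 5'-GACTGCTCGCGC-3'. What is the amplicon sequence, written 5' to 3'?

5'-ACTCGGGCCATAATGTAAGTAGATGACAGAGTAGTACTTCTCGGGTACGTTGTGAGGAGCGCGAGCAGTC-3'

Scanning the template, ACTCGGGCCATA occurs at positions 74–85; this primer anneals to the bottom strand there with its 3' end pointing downstream.
The reverse primer's reverse complement is GCGCGAGCAGTC, which matches the template at positions 132–143.
The product is the template from position 74 through 143 (70 bp).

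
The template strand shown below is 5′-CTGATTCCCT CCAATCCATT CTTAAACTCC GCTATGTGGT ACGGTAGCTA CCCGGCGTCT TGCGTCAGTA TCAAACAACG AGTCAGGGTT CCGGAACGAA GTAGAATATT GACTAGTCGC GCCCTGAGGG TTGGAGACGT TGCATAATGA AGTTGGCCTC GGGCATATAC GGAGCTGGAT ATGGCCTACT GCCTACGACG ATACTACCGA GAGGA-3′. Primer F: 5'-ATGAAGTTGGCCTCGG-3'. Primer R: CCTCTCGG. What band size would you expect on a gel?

68 bp

Scanning the template, ATGAAGTTGGCCTCGG occurs at positions 147–162; this primer anneals to the bottom strand there with its 3' end pointing downstream.
The reverse primer's reverse complement is CCGAGAGG, which matches the template at positions 207–214.
Amplicon spans positions 147–214: 68 bp.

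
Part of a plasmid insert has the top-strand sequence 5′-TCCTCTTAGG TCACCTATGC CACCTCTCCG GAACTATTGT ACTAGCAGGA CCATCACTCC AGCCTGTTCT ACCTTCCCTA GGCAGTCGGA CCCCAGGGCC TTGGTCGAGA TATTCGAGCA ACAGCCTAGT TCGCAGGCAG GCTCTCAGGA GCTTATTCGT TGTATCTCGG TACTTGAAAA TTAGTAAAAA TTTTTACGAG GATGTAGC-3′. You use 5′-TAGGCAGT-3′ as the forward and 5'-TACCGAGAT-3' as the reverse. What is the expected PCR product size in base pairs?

The forward primer matches the template at positions 79–86.
The reverse primer's reverse complement is ATCTCGGTA, which matches the template at positions 164–172.
Amplicon spans positions 79–172: 94 bp.

94 bp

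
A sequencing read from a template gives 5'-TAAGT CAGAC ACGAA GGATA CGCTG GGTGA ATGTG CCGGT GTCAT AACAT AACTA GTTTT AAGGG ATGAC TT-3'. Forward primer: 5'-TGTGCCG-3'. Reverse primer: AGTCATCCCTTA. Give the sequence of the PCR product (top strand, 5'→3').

Forward primer TGTGCCG is found on the top strand at positions 32–38.
Reverse complement of the reverse primer: TAAGGGATGACT. This occurs on the top strand at positions 60–71.
The product is the template from position 32 through 71 (40 bp).

5'-TGTGCCGGTGTCATAACATAACTAGTTTTAAGGGATGACT-3'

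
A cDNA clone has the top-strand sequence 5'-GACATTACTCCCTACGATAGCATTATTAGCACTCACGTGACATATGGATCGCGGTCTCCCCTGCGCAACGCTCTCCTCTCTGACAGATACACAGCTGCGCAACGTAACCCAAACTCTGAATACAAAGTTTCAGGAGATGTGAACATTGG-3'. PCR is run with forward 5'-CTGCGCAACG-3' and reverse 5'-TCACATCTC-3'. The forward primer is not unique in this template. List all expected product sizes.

82 bp, 48 bp

The forward primer CTGCGCAACG matches the top strand at positions 61–70, 95–104.
The reverse primer's reverse complement is GAGATGTGA, matching at positions 134–142.
Each forward site pairs with the reverse site to give a product ending at position 142: sizes 82, 48 bp.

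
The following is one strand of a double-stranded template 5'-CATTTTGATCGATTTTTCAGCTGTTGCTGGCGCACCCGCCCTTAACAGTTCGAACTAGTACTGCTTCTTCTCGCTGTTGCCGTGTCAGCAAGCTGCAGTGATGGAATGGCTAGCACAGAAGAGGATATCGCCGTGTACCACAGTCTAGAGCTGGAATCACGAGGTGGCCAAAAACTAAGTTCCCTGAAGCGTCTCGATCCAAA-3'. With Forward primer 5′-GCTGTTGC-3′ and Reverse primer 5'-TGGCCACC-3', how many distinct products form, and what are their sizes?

Two products: 151 bp, 98 bp

The forward primer GCTGTTGC matches the top strand at positions 20–27, 73–80.
The reverse primer's reverse complement is GGTGGCCA, matching at positions 163–170.
Each forward site pairs with the reverse site to give a product ending at position 170: sizes 151, 98 bp.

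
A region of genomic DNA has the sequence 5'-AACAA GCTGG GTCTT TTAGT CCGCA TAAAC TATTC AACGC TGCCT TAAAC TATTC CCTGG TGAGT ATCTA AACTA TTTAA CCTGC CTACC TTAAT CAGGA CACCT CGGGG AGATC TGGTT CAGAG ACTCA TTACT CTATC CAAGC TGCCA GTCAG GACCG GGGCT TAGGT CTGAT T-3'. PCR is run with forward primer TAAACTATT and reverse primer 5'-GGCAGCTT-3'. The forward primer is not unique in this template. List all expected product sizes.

The forward primer TAAACTATT matches the top strand at positions 26–34, 46–54, 69–77.
The reverse primer's reverse complement is AAGCTGCC, matching at positions 142–149.
Each forward site pairs with the reverse site to give a product ending at position 149: sizes 124, 104, 81 bp.

124 bp, 104 bp, 81 bp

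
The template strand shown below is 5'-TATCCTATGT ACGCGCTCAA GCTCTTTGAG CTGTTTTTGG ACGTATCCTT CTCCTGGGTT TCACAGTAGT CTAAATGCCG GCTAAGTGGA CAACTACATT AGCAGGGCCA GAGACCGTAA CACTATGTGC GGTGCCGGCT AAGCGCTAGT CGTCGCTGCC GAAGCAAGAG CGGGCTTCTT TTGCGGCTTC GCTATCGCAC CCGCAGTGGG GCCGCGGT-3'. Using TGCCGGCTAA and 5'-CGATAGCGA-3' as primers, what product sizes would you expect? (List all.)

122 bp, 65 bp

The forward primer TGCCGGCTAA matches the top strand at positions 76–85, 133–142.
The reverse primer's reverse complement is TCGCTATCG, matching at positions 189–197.
Each forward site pairs with the reverse site to give a product ending at position 197: sizes 122, 65 bp.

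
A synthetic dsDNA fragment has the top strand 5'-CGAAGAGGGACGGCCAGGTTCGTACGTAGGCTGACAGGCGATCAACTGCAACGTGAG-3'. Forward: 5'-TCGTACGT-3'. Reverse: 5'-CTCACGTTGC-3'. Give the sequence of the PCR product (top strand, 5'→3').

5'-TCGTACGTAGGCTGACAGGCGATCAACTGCAACGTGAG-3'

Scanning the template, TCGTACGT occurs at positions 20–27; this primer anneals to the bottom strand there with its 3' end pointing downstream.
The reverse primer's reverse complement is GCAACGTGAG, which matches the template at positions 48–57.
The product is the template from position 20 through 57 (38 bp).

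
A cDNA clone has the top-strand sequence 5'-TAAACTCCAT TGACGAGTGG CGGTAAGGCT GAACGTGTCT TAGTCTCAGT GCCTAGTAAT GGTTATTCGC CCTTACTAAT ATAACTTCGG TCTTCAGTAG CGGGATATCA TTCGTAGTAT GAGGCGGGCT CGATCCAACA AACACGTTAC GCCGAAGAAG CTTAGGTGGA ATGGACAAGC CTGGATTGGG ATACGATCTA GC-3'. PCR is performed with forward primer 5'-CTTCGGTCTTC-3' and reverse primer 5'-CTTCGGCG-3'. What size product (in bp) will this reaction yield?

Forward primer CTTCGGTCTTC is found on the top strand at positions 85–95.
The reverse primer's reverse complement is CGCCGAAG, which matches the template at positions 150–157.
Amplicon spans positions 85–157: 73 bp.

73 bp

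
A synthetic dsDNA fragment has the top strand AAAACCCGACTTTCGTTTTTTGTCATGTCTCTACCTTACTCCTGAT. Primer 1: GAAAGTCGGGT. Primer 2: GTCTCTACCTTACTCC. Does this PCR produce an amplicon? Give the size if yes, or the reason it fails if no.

No product — the primers' 3' ends point away from each other.

Primer 1 (GAAAGTCGGGT) has reverse complement ACCCGACTTTC, which matches the top strand at positions 4–14; primer 1 anneals to the top strand there with its 3' end pointing upstream toward position 4.
Primer 2 (GTCTCTACCTTACTCC) matches the top strand directly at positions 27–42; it anneals to the bottom strand with its 3' end pointing downstream toward position 42.
The 3' ends diverge (primer 1 extends toward position 1, primer 2 toward position 46), so the primers never converge on a shared product.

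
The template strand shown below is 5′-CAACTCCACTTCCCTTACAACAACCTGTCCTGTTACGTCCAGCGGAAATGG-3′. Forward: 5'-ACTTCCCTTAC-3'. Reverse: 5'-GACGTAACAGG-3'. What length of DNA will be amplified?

32 bp

Scanning the template, ACTTCCCTTAC occurs at positions 8–18; this primer anneals to the bottom strand there with its 3' end pointing downstream.
The reverse primer's reverse complement is CCTGTTACGTC, which matches the template at positions 29–39.
The product runs from position 8 to position 39, so its length is 39 − 8 + 1 = 32 bp.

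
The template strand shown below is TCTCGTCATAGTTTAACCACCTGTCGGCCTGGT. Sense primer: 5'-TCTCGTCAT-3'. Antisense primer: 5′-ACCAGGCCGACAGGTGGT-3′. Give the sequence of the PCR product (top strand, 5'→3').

Scanning the template, TCTCGTCAT occurs at positions 1–9; this primer anneals to the bottom strand there with its 3' end pointing downstream.
Taking the reverse complement of ACCAGGCCGACAGGTGGT gives ACCACCTGTCGGCCTGGT, found at positions 16–33 on the template; the primer anneals here to the top strand with its 3' end pointing upstream.
The product is the template from position 1 through 33 (33 bp).

5'-TCTCGTCATAGTTTAACCACCTGTCGGCCTGGT-3'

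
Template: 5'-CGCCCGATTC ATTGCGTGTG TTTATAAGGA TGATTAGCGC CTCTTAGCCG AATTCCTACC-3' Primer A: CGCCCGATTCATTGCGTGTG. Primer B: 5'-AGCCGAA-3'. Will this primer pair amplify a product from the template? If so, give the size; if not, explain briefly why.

No product — both primers anneal to the same strand and extend in the same direction.

Primer A (CGCCCGATTCATTGCGTGTG) matches the top strand at positions 1–20 (3' end points downstream).
Primer B (AGCCGAA) also matches the top strand directly, at positions 46–52 — its reverse complement TTCGGCT is not present.
Both primers anneal to the bottom strand with 3' ends pointing the same way, so neither can prime synthesis back toward the other.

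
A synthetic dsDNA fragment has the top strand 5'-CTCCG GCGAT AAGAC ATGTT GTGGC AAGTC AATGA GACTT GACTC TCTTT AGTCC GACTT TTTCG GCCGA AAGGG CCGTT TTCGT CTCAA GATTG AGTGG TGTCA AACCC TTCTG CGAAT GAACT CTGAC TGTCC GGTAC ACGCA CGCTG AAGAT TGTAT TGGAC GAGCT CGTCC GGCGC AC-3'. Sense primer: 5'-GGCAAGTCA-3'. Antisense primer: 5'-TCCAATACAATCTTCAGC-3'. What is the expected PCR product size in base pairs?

142 bp

The forward primer matches the template at positions 23–31.
Taking the reverse complement of TCCAATACAATCTTCAGC gives GCTGAAGATTGTATTGGA, found at positions 147–164 on the template; the primer anneals here to the top strand with its 3' end pointing upstream.
Amplicon spans positions 23–164: 142 bp.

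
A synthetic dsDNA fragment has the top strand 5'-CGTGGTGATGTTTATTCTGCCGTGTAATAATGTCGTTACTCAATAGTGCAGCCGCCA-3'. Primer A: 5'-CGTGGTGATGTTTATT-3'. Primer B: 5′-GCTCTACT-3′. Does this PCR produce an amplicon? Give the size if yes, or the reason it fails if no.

No product — primer B has no binding site in the template.

Primer B (GCTCTACT) does not match the top strand, and its reverse complement AGTAGAGC does not match either.
With no annealing site for primer B, no amplification occurs.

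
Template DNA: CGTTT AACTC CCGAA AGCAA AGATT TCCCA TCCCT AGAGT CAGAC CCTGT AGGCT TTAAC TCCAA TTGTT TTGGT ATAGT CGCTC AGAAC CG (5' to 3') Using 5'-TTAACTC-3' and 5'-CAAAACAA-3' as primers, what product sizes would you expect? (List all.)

The forward primer TTAACTC matches the top strand at positions 4–10, 56–62.
The reverse primer's reverse complement is TTGTTTTG, matching at positions 66–73.
Each forward site pairs with the reverse site to give a product ending at position 73: sizes 70, 18 bp.

70 bp, 18 bp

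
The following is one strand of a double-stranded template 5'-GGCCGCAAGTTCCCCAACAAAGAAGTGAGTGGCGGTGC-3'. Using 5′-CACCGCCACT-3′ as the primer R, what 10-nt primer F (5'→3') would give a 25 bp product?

The reverse primer's reverse complement AGTGGCGGTG matches the template at positions 28–37, so the product ends at position 37.
A 25 bp product then starts at position 37 − 25 + 1 = 13.
The forward primer is identical to the top strand there: CCCAACAAAG.

5'-CCCAACAAAG-3'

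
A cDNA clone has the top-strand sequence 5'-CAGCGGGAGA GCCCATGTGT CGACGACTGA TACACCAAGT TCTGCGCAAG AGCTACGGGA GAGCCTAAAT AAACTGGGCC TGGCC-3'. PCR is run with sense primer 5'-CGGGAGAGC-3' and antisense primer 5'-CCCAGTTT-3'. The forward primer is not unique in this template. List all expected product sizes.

The forward primer CGGGAGAGC matches the top strand at positions 4–12, 56–64.
The reverse primer's reverse complement is AAACTGGG, matching at positions 71–78.
Each forward site pairs with the reverse site to give a product ending at position 78: sizes 75, 23 bp.

75 bp, 23 bp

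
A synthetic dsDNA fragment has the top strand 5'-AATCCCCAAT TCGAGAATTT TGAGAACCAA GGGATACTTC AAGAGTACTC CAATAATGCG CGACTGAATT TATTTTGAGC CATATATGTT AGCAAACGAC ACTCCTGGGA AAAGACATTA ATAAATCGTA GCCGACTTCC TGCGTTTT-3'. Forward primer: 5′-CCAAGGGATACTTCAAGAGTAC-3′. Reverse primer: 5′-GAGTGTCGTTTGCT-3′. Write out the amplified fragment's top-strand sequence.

5'-CCAAGGGATACTTCAAGAGTACTCCAATAATGCGCGACTGAATTTATTTTGAGCCATATATGTTAGCAAACGACACTC-3'

Forward primer CCAAGGGATACTTCAAGAGTAC is found on the top strand at positions 27–48.
Reverse complement of the reverse primer: AGCAAACGACACTC. This occurs on the top strand at positions 91–104.
The product is the template from position 27 through 104 (78 bp).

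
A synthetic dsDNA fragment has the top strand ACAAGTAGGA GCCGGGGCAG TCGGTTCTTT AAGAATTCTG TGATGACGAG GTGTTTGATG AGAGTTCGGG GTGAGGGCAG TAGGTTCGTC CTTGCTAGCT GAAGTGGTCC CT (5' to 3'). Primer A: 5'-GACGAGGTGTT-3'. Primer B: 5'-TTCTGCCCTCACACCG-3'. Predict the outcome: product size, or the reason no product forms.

No product — primer B has no binding site in the template.

Primer B (TTCTGCCCTCACACCG) does not match the top strand, and its reverse complement CGGTGTGAGGGCAGAA does not match either.
With no annealing site for primer B, no amplification occurs.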